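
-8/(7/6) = -48/7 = -6.86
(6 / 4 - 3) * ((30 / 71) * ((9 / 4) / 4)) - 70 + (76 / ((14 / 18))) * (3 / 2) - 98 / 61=36190425 / 485072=74.61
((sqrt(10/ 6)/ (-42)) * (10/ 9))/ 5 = -sqrt(15)/ 567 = -0.01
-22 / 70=-0.31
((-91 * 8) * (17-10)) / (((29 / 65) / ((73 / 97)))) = -8595.99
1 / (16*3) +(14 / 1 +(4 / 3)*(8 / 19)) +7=21.58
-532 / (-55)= 532 / 55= 9.67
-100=-100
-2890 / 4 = -1445 / 2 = -722.50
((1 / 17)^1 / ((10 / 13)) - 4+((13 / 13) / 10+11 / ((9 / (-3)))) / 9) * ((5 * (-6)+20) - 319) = 3261706 / 2295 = 1421.22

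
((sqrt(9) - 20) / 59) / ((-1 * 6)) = 17 / 354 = 0.05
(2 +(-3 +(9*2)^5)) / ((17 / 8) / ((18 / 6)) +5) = 45349608 / 137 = 331019.04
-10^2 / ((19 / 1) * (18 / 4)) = -200 / 171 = -1.17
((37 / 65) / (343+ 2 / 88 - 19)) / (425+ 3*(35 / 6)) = 0.00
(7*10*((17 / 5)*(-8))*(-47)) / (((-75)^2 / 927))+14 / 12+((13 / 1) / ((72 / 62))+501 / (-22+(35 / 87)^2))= 54808422423797 / 3719092500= 14737.04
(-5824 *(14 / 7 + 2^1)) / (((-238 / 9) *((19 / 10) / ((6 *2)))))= 1797120 / 323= 5563.84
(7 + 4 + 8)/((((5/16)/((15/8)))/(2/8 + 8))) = 1881/2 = 940.50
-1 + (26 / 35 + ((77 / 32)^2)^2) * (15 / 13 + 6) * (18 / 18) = 116481503143 / 477102080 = 244.14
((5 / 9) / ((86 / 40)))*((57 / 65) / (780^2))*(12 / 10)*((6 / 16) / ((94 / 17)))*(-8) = -323 / 1332041100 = -0.00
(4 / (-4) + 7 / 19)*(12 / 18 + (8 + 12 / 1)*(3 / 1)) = -38.32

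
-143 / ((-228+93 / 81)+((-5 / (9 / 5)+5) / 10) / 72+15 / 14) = 0.63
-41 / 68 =-0.60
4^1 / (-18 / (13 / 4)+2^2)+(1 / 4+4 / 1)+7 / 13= 569 / 260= 2.19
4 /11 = 0.36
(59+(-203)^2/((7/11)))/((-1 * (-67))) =967.40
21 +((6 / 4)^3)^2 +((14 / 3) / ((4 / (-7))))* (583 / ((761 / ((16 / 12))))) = 24.05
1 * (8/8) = 1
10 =10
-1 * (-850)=850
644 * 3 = 1932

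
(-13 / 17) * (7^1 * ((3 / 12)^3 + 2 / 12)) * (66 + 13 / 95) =-4002271 / 62016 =-64.54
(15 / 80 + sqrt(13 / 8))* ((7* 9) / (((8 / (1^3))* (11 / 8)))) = 189 / 176 + 63* sqrt(26) / 44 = 8.37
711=711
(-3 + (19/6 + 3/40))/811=29/97320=0.00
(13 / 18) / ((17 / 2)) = 13 / 153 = 0.08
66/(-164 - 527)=-0.10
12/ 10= 6/ 5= 1.20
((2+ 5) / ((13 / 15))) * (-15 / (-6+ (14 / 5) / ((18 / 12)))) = 23625 / 806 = 29.31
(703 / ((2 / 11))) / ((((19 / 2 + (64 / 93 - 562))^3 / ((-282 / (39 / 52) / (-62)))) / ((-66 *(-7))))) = -69709983213024 / 1081214467788853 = -0.06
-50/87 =-0.57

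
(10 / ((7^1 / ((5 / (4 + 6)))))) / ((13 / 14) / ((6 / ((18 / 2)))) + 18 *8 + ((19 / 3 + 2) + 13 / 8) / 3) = 360 / 74951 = 0.00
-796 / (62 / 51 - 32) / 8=10149 / 3140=3.23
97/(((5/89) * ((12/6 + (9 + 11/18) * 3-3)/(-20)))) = -207192/167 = -1240.67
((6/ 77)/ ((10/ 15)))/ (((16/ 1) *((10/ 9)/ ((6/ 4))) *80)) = 243/ 1971200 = 0.00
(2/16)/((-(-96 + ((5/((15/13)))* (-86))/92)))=69/55228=0.00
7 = 7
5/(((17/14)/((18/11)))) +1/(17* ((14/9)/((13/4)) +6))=956367/141746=6.75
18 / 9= 2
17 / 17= 1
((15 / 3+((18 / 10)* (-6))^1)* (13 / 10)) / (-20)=377 / 1000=0.38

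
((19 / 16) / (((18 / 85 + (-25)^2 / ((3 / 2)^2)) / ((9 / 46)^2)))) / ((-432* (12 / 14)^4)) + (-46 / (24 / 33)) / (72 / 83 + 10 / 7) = -27.55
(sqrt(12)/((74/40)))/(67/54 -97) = -2160 * sqrt(3)/191327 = -0.02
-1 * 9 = -9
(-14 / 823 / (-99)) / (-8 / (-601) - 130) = -4207 / 3182573097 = -0.00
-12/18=-2/3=-0.67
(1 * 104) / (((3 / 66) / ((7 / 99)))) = 1456 / 9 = 161.78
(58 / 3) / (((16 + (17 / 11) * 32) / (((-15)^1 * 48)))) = -638 / 3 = -212.67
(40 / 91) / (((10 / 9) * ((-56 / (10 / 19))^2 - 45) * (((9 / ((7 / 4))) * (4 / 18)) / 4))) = 0.00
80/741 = 0.11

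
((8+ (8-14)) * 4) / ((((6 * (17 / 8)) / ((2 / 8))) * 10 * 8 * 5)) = 1 / 2550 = 0.00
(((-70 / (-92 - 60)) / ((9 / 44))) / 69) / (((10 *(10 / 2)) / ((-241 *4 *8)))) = -296912 / 58995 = -5.03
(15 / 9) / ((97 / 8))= 0.14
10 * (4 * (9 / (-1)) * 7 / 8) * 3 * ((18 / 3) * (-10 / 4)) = 14175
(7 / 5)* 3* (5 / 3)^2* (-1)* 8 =-280 / 3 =-93.33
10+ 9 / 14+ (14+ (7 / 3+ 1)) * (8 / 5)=8059 / 210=38.38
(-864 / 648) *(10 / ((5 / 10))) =-80 / 3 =-26.67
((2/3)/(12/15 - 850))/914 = -0.00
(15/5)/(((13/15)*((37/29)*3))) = 435/481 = 0.90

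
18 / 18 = 1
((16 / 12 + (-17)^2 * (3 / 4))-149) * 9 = 2487 / 4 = 621.75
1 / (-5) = -1 / 5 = -0.20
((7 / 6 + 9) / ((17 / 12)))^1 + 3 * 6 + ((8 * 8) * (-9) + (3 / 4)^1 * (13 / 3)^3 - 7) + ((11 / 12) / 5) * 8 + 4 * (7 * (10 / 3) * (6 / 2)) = -658907 / 3060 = -215.33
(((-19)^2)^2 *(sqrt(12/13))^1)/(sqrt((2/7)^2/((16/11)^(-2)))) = 10034717 *sqrt(39)/208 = 301282.63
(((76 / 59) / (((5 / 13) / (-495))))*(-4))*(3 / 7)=1173744 / 413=2842.00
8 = 8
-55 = -55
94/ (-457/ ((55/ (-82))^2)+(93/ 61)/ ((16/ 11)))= -0.09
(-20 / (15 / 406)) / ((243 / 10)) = -16240 / 729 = -22.28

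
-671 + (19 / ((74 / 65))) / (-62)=-3079783 / 4588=-671.27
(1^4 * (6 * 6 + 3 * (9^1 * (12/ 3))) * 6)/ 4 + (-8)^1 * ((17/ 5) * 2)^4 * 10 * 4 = -85498504/ 125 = -683988.03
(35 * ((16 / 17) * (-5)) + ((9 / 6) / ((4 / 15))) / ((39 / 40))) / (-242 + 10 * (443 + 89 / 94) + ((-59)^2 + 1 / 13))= -1650875 / 79757047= -0.02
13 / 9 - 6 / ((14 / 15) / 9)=-3554 / 63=-56.41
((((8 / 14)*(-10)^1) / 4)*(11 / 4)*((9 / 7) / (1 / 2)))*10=-4950 / 49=-101.02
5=5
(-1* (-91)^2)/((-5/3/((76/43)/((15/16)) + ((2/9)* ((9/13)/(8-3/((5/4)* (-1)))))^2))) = 6807904621/726700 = 9368.25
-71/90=-0.79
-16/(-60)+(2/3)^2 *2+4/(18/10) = 152/45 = 3.38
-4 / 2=-2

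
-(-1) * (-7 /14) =-1 /2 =-0.50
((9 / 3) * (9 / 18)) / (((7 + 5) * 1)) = 1 / 8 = 0.12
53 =53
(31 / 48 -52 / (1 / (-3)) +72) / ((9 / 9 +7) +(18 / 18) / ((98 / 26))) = 107555 / 3888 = 27.66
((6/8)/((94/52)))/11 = 39/1034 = 0.04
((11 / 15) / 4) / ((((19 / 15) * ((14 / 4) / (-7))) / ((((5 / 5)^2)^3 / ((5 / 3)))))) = -33 / 190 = -0.17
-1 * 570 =-570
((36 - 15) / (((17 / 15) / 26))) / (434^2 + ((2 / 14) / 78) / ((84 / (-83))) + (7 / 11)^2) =45450765360 / 17769966498269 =0.00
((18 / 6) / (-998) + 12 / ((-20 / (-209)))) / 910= 625731 / 4540900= 0.14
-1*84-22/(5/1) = -442/5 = -88.40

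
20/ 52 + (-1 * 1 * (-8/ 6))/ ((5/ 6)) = 129/ 65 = 1.98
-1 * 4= -4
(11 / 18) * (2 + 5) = 77 / 18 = 4.28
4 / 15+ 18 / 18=19 / 15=1.27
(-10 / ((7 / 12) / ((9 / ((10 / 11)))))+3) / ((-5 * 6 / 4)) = 778 / 35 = 22.23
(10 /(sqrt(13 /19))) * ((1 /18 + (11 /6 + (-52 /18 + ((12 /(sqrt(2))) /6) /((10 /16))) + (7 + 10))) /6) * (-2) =16 * sqrt(247) * (-10 - sqrt(2)) /39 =-73.60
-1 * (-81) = 81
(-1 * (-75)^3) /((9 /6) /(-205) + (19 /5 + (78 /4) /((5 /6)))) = 172968750 /11149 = 15514.28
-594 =-594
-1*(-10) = 10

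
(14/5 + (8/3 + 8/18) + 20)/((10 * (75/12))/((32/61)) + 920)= 74624/2992725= 0.02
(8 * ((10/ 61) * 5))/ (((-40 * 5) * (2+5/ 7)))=-14/ 1159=-0.01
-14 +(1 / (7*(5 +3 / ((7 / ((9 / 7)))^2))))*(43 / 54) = -9244739 / 661392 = -13.98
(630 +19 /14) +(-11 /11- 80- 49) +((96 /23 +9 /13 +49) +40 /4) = 2366025 /4186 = 565.22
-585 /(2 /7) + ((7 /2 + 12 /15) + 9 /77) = -786587 /385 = -2043.08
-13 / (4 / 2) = -13 / 2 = -6.50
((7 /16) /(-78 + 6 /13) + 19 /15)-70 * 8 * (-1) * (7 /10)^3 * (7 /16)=4913051 /57600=85.30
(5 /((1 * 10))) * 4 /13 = 2 /13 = 0.15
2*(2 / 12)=1 / 3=0.33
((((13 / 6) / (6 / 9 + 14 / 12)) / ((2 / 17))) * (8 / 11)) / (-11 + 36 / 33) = -884 / 1199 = -0.74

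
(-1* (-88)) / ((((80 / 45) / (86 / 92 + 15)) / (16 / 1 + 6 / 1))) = 798237 / 46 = 17352.98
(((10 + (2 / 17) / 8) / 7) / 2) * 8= 681 / 119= 5.72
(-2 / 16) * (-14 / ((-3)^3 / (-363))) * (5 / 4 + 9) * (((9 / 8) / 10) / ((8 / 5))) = 34727 / 2048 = 16.96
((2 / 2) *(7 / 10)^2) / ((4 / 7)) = 343 / 400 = 0.86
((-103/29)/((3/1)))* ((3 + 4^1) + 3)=-1030/87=-11.84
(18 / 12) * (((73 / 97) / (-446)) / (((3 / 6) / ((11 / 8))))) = -0.01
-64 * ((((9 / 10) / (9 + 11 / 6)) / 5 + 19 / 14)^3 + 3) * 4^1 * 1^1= -2107200277000864 / 1471818359375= -1431.70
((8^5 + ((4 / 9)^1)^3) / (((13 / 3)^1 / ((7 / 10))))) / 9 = 83607776 / 142155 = 588.15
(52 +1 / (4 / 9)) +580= 2537 / 4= 634.25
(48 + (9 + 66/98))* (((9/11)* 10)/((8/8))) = 254340/539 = 471.87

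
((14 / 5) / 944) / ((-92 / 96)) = -21 / 6785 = -0.00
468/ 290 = 234/ 145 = 1.61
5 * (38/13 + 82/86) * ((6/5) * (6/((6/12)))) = 156024/559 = 279.11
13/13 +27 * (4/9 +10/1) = 283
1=1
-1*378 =-378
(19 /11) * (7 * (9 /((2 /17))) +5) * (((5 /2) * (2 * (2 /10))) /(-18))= -20539 /396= -51.87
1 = 1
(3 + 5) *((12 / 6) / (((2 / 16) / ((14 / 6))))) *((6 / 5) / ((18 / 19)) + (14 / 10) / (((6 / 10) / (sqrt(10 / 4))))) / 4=4256 / 45 + 784 *sqrt(10) / 9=370.05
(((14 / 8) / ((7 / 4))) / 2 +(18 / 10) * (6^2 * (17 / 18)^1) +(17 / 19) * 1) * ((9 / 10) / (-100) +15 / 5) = 35571963 / 190000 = 187.22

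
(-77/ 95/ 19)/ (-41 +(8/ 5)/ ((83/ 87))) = 6391/ 5891159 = 0.00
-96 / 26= -48 / 13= -3.69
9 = 9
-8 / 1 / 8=-1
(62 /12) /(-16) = -0.32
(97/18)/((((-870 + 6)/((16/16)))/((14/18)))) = -679/139968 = -0.00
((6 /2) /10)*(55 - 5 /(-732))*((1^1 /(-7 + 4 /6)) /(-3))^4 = 8053 /63596648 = 0.00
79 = 79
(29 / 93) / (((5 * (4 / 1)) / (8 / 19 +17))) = 9599 / 35340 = 0.27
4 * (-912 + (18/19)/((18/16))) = -69248/19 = -3644.63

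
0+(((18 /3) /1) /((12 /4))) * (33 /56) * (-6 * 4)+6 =-156 /7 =-22.29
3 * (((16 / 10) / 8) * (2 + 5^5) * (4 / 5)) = 37524 / 25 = 1500.96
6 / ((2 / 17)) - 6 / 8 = 201 / 4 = 50.25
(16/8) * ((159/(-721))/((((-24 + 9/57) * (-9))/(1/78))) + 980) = 74898892153/38213721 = 1960.00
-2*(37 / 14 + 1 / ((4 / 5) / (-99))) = 3391 / 14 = 242.21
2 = 2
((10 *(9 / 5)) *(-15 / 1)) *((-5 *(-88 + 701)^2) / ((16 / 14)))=443877131.25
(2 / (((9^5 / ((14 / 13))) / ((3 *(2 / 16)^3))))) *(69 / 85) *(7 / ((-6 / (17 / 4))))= -1127 / 1310100480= -0.00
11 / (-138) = -11 / 138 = -0.08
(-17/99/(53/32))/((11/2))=-0.02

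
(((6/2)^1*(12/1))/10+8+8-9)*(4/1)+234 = 276.40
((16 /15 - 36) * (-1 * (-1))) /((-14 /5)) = 262 /21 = 12.48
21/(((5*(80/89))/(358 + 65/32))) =21532749/12800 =1682.25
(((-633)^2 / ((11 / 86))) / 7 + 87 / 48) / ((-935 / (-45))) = 4962152673 / 230384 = 21538.62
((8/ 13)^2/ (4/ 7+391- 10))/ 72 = 56/ 4062591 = 0.00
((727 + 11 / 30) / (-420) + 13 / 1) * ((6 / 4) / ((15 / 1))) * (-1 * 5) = -141979 / 25200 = -5.63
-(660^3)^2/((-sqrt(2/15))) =41326975008000000 * sqrt(30) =226357164453338428.02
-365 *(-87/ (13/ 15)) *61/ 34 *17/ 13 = 29055825/ 338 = 85963.98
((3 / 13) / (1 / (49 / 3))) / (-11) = -49 / 143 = -0.34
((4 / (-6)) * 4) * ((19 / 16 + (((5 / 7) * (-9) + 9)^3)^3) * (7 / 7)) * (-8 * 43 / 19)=546016642680412 / 2300155599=237382.48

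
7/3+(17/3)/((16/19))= 145/16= 9.06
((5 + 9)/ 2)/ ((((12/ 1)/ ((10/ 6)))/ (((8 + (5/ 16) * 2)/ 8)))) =805/ 768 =1.05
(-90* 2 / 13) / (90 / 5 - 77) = 180 / 767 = 0.23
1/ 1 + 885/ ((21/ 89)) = 26262/ 7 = 3751.71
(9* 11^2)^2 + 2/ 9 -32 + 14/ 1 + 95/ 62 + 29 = 1185933.75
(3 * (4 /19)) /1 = 0.63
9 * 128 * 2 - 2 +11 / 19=43749 / 19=2302.58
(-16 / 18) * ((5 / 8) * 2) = -10 / 9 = -1.11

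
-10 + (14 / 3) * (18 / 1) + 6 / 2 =77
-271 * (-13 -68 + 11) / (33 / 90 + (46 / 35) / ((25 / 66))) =99592500 / 20141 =4944.76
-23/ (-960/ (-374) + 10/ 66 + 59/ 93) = -133331/ 19436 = -6.86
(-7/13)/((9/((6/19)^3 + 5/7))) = -0.04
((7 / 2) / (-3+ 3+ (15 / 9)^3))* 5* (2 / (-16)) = -189 / 400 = -0.47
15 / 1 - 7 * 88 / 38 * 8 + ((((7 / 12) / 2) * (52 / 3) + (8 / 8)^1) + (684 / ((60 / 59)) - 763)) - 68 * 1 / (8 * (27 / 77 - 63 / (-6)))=-190314953 / 952470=-199.81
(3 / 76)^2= 9 / 5776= 0.00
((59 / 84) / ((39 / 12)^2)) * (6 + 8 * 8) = 2360 / 507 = 4.65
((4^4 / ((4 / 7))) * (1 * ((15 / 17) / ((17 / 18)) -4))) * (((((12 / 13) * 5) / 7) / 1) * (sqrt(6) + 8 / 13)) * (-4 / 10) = 10887168 / 48841 + 1360896 * sqrt(6) / 3757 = 1110.19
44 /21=2.10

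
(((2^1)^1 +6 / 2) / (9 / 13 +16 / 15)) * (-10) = -9750 / 343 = -28.43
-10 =-10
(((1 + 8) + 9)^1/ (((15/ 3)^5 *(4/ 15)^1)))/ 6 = 9/ 2500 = 0.00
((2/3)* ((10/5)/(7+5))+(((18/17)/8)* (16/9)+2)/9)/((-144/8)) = -55/2754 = -0.02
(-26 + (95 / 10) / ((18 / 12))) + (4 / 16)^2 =-941 / 48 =-19.60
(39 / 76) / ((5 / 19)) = 39 / 20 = 1.95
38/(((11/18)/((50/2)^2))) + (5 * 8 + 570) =434210/11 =39473.64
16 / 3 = 5.33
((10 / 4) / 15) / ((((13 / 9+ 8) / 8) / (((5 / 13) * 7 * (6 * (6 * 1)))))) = 3024 / 221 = 13.68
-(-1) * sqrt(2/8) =1/2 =0.50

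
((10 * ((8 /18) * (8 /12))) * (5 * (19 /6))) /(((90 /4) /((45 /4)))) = 1900 /81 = 23.46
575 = 575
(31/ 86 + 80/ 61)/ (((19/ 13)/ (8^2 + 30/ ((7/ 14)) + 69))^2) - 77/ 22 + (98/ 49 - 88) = 27522329907/ 946903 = 29065.63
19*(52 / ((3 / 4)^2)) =15808 / 9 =1756.44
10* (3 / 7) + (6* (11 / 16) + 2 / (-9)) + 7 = 7655 / 504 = 15.19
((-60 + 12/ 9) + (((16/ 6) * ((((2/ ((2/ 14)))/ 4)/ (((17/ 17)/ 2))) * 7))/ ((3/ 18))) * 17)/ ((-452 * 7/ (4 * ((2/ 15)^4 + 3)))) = -6046476928/ 120133125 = -50.33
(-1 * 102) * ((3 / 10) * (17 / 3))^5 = -72412707 / 50000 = -1448.25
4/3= 1.33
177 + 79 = 256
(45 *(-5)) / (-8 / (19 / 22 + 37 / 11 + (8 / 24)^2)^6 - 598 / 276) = 108473273669547587070 / 1045135895554990961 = 103.79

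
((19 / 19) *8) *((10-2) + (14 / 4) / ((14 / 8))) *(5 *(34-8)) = 10400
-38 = -38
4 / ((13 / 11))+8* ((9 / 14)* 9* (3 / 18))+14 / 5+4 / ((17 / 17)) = 8144 / 455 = 17.90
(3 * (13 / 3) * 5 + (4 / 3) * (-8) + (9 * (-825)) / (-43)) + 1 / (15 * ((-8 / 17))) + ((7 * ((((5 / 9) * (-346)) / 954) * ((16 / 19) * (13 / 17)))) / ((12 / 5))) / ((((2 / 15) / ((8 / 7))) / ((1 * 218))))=-1145490138023 / 2385019080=-480.29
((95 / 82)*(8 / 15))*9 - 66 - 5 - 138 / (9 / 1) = -9935 / 123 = -80.77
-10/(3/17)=-170/3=-56.67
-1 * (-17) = 17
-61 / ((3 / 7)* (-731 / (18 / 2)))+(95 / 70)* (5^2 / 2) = 383093 / 20468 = 18.72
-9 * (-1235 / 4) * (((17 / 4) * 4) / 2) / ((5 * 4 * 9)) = 4199 / 32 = 131.22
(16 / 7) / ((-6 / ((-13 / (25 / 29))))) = 5.74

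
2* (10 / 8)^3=125 / 32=3.91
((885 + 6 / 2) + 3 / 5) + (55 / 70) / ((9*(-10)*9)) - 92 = 9033433 / 11340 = 796.60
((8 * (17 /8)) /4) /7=17 /28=0.61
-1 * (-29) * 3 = 87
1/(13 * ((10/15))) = 3/26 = 0.12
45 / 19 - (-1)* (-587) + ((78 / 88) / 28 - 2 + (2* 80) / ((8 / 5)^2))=-12268131 / 23408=-524.10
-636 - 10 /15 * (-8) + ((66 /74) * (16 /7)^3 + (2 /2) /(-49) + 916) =11268223 /38073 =295.96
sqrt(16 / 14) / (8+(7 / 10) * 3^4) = 20 * sqrt(14) / 4529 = 0.02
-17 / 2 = -8.50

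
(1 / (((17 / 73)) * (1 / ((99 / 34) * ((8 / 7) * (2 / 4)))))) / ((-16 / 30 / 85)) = -542025 / 476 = -1138.71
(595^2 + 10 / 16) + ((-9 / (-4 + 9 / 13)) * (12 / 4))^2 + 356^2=7112411565 / 14792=480828.26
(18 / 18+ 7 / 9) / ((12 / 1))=4 / 27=0.15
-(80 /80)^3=-1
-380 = -380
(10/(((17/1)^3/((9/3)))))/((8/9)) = 135/19652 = 0.01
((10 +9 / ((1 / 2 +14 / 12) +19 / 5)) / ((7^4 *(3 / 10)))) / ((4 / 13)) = 62075 / 1181292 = 0.05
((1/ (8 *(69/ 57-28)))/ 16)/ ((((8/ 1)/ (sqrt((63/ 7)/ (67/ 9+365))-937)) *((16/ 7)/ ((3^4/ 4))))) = 10094301/ 33357824-96957 *sqrt(838)/ 55907713024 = 0.30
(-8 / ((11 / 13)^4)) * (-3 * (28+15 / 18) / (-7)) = -19764212 / 102487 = -192.85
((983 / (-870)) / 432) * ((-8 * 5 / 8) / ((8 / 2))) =983 / 300672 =0.00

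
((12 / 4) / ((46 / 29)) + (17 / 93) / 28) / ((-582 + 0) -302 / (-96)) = -0.00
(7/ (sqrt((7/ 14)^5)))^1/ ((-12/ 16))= -112*sqrt(2)/ 3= -52.80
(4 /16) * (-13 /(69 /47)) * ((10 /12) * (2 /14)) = -3055 /11592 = -0.26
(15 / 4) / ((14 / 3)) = 45 / 56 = 0.80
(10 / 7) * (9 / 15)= 0.86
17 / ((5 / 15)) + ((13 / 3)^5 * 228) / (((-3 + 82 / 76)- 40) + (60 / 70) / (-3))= -7459680551 / 909387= -8202.98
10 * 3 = 30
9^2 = 81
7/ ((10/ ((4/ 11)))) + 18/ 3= 344/ 55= 6.25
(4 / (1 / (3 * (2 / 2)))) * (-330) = -3960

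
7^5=16807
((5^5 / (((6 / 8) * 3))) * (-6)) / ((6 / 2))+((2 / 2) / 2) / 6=-99997 / 36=-2777.69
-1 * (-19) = 19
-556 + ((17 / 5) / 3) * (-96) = -3324 / 5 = -664.80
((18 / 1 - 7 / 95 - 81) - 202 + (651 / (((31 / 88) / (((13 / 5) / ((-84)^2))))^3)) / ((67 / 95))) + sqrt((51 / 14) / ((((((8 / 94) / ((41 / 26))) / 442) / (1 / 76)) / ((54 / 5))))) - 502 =-766505620701635833 / 999259442130600 + 153 * sqrt(1281455) / 2660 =-701.96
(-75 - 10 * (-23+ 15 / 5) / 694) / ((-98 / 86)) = 1114775 / 17003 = 65.56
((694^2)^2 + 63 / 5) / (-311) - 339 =-745894990.15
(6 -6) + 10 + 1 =11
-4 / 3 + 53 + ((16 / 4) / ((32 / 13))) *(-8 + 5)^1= 1123 / 24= 46.79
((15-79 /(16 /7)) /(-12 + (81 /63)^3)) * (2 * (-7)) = -27.74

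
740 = 740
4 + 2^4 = 20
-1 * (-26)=26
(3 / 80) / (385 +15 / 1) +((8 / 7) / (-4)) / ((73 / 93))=-5950467 / 16352000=-0.36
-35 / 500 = -7 / 100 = -0.07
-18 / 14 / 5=-9 / 35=-0.26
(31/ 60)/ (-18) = -31/ 1080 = -0.03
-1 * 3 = -3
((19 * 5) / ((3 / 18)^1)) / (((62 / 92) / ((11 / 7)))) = 288420 / 217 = 1329.12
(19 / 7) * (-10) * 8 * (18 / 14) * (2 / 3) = -9120 / 49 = -186.12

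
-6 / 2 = -3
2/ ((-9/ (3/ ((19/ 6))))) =-4/ 19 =-0.21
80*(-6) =-480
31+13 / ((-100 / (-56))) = 957 / 25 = 38.28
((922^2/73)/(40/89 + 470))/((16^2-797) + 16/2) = -37828738/814559915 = -0.05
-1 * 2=-2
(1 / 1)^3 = 1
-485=-485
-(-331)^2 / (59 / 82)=-8984002 / 59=-152271.22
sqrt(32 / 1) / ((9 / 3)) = 4 * sqrt(2) / 3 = 1.89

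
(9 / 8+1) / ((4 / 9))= 153 / 32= 4.78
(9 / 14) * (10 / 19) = 45 / 133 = 0.34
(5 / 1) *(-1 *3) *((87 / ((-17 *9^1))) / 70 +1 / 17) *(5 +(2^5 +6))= -7783 / 238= -32.70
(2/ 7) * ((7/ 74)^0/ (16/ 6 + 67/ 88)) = 528/ 6335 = 0.08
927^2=859329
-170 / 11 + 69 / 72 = -3827 / 264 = -14.50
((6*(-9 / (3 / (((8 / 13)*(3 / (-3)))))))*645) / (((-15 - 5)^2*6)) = 387 / 130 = 2.98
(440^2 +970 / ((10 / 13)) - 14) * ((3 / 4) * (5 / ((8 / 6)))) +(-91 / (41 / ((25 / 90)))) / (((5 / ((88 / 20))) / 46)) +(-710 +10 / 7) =113088628873 / 206640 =547273.66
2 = 2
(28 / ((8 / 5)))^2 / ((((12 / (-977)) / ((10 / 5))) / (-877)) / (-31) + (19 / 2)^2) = 6507616255 / 1917754663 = 3.39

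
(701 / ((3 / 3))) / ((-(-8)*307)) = 701 / 2456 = 0.29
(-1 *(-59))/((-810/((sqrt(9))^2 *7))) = -413/90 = -4.59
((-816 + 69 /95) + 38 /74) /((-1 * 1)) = 2863882 /3515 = 814.76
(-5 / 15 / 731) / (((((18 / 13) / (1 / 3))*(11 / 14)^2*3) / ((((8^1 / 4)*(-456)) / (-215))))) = -387296 / 1540374165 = -0.00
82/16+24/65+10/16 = 1591/260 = 6.12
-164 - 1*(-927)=763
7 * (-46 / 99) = -322 / 99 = -3.25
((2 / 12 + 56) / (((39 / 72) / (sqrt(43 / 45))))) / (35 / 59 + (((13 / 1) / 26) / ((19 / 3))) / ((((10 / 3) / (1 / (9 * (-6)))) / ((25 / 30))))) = 170.97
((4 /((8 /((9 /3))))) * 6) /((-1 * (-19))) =9 /19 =0.47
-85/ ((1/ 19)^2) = -30685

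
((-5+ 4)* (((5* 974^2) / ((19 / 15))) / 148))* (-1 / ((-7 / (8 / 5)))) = -28460280 / 4921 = -5783.43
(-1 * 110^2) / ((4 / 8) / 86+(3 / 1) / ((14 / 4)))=-14568400 / 1039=-14021.56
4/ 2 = 2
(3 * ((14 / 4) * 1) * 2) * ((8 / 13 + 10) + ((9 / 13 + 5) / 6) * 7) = 4711 / 13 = 362.38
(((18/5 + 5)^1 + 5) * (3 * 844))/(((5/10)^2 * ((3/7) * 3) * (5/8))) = 12855808/75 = 171410.77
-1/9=-0.11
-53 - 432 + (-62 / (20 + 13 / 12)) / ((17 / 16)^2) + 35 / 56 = -284852087 / 584936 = -486.98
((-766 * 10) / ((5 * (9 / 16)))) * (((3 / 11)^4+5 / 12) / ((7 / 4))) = -1818226624 / 2767149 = -657.08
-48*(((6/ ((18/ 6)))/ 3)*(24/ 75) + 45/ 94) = -39032/ 1175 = -33.22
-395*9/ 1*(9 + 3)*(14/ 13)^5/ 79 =-290424960/ 371293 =-782.20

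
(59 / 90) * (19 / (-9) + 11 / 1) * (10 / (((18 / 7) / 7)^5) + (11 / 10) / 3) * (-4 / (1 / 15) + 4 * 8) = -5834544609754 / 23914845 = -243971.67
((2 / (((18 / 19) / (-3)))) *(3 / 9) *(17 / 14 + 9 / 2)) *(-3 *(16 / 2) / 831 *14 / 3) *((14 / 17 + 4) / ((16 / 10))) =623200 / 127143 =4.90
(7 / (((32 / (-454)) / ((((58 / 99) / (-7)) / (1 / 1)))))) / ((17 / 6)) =6583 / 2244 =2.93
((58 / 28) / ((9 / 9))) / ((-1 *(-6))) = 29 / 84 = 0.35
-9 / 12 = -3 / 4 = -0.75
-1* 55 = -55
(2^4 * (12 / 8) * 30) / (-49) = -14.69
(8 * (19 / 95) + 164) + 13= 178.60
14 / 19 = 0.74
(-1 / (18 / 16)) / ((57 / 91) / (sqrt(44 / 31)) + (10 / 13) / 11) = 2242240 / 9794781 - 304304 * sqrt(341) / 3264927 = -1.49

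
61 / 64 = 0.95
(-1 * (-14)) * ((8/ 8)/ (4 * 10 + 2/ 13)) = 91/ 261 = 0.35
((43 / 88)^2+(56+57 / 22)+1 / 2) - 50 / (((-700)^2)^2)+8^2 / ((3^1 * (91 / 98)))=82.30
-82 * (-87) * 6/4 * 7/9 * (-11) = -91553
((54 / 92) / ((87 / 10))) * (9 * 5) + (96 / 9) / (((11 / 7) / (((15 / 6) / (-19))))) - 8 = -2449517 / 418209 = -5.86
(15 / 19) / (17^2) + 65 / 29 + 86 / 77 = 41210504 / 12261403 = 3.36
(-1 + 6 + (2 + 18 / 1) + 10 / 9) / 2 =235 / 18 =13.06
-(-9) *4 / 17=36 / 17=2.12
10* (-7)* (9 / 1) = -630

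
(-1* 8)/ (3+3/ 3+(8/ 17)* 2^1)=-34/ 21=-1.62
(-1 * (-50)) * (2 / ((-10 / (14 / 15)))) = -28 / 3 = -9.33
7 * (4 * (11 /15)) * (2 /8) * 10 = 154 /3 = 51.33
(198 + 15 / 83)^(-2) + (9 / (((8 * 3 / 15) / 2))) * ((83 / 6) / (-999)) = -12474225791 / 80088601896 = -0.16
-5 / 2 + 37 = 34.50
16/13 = 1.23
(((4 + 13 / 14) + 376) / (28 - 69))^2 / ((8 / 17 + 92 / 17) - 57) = -483495113 / 286314644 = -1.69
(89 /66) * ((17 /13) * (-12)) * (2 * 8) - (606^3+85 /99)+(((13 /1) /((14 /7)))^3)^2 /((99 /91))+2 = -555300168377 /2496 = -222476029.00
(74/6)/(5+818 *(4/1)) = 37/9831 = 0.00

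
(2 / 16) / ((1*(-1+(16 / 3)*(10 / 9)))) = 27 / 1064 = 0.03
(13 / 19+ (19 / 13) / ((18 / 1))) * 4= 6806 / 2223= 3.06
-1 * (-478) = 478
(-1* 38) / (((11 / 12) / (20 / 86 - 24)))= 466032 / 473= 985.27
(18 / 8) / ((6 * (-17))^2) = 1 / 4624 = 0.00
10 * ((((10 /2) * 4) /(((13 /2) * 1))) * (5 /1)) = 2000 /13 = 153.85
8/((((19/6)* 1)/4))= 10.11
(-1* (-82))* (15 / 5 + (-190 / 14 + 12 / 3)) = -3772 / 7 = -538.86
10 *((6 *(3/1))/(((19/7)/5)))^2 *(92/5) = 73029600/361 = 202298.06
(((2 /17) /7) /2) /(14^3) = 1 /326536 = 0.00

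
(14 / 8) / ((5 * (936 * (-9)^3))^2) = 7 / 46559333433600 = 0.00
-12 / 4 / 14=-3 / 14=-0.21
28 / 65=0.43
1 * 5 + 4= 9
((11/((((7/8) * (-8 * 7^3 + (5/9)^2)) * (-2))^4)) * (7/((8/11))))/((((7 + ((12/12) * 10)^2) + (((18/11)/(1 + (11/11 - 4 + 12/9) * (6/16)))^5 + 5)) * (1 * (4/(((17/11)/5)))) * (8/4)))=1296418165725177/285361871724318168739355601862300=0.00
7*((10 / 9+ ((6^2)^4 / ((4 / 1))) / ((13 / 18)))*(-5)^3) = -59521505750 / 117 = -508730818.38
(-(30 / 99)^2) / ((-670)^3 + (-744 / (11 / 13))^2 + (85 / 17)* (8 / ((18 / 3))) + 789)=100 / 326688112263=0.00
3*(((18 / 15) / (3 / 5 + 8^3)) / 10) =9 / 12815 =0.00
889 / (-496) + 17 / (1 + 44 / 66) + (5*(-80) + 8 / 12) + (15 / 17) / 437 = -21607038323 / 55271760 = -390.92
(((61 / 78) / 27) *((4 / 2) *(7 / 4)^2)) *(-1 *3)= -2989 / 5616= -0.53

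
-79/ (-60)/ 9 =79/ 540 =0.15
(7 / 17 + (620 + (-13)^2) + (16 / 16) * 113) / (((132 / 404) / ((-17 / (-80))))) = 1549441 / 2640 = 586.91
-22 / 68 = -11 / 34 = -0.32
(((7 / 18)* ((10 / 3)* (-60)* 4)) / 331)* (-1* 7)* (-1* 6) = -39200 / 993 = -39.48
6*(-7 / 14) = -3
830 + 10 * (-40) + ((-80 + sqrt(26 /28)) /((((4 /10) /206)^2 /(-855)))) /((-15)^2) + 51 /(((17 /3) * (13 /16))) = 1048174934 /13 - 1007855 * sqrt(182) /14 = 79657647.70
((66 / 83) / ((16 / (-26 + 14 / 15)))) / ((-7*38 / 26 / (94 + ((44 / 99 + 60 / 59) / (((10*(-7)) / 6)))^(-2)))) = 638377846249 / 33237104320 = 19.21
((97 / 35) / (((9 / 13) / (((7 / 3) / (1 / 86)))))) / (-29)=-108446 / 3915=-27.70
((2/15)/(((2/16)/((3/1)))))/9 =16/45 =0.36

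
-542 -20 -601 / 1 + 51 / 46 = -53447 / 46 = -1161.89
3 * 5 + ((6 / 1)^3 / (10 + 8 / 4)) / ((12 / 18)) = 42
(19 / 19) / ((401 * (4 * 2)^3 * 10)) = 1 / 2053120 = 0.00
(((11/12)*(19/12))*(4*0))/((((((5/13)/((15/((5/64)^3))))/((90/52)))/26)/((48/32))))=0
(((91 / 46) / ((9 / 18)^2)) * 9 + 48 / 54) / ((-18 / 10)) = -40.06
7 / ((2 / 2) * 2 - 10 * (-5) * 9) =7 / 452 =0.02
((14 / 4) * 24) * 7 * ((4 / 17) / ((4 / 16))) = 9408 / 17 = 553.41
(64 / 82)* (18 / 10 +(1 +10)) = 2048 / 205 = 9.99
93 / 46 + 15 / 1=783 / 46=17.02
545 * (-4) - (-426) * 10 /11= -19720 /11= -1792.73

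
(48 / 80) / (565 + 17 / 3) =9 / 8560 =0.00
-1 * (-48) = 48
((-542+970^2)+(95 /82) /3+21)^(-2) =60516 /53515109106222241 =0.00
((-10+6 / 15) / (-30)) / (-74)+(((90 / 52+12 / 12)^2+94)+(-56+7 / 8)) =57937517 / 1250600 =46.33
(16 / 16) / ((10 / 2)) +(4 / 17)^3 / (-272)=83501 / 417605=0.20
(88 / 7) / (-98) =-0.13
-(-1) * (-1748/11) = -1748/11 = -158.91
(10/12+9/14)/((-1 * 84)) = -31/1764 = -0.02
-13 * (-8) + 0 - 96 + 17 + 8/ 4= 27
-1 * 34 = -34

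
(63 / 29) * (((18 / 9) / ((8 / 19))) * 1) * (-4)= -41.28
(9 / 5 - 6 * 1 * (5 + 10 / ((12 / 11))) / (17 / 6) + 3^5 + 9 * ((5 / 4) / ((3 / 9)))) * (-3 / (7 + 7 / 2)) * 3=-213.04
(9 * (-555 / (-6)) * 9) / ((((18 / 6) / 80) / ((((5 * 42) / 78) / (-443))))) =-6993000 / 5759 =-1214.27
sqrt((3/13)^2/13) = 0.06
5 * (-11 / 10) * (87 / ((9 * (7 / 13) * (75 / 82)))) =-170027 / 1575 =-107.95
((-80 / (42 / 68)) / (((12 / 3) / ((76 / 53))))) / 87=-51680 / 96831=-0.53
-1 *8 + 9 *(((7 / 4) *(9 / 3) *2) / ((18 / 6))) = 47 / 2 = 23.50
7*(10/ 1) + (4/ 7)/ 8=70.07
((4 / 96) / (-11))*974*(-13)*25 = 158275 / 132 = 1199.05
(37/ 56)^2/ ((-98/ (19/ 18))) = -26011/ 5531904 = -0.00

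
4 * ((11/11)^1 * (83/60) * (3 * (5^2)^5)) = 162109375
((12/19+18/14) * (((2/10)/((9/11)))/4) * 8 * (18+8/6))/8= 5423/2394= 2.27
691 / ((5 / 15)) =2073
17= 17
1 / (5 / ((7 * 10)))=14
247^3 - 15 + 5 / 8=120553669 / 8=15069208.62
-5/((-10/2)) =1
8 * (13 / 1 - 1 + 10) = 176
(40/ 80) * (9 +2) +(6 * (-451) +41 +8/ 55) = -292529/ 110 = -2659.35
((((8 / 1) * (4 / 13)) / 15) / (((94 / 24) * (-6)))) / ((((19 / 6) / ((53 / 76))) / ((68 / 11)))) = -115328 / 12131405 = -0.01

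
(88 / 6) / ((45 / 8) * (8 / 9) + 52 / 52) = 22 / 9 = 2.44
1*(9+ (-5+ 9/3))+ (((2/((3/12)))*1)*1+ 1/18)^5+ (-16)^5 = -1917245087567/1889568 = -1014647.31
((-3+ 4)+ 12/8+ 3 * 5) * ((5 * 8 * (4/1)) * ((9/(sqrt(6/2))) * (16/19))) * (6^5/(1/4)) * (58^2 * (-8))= -10255775664399.52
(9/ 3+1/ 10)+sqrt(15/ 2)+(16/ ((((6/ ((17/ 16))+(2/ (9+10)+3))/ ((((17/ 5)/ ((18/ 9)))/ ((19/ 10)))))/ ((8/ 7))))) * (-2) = -126381/ 197890+sqrt(30)/ 2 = 2.10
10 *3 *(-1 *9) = -270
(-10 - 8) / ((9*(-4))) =1 / 2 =0.50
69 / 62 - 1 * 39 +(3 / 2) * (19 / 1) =-291 / 31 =-9.39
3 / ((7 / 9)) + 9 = 90 / 7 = 12.86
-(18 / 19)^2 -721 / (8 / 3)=-783435 / 2888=-271.27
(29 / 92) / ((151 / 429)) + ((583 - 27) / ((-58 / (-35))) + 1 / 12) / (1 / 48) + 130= 6542464781 / 402868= 16239.72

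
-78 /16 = -39 /8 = -4.88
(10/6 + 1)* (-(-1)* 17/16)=17/6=2.83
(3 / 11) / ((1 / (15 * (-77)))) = -315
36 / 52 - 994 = -12913 / 13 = -993.31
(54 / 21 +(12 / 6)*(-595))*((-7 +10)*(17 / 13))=-423912 / 91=-4658.37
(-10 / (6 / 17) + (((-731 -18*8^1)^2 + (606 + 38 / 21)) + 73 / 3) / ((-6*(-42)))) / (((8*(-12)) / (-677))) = 899364035 / 42336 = 21243.48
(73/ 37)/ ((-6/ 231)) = -5621/ 74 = -75.96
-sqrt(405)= -9 * sqrt(5)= -20.12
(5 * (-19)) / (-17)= 95 / 17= 5.59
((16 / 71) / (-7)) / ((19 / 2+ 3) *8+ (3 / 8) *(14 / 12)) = -256 / 798679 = -0.00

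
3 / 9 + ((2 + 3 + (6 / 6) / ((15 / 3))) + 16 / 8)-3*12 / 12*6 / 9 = 83 / 15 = 5.53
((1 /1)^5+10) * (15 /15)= 11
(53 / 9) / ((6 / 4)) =106 / 27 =3.93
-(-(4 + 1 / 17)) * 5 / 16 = 345 / 272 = 1.27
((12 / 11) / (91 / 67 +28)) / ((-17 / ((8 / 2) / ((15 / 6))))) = -6432 / 1839145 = -0.00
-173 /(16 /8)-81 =-335 /2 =-167.50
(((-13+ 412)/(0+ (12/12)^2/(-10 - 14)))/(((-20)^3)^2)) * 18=-10773/4000000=-0.00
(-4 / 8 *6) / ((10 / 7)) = -21 / 10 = -2.10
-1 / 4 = -0.25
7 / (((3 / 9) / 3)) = 63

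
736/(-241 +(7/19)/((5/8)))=-3040/993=-3.06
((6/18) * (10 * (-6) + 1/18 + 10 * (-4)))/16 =-1799/864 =-2.08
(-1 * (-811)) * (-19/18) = -15409/18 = -856.06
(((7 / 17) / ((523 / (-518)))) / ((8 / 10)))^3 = -744909349625 / 5622659935768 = -0.13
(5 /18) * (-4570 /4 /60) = -2285 /432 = -5.29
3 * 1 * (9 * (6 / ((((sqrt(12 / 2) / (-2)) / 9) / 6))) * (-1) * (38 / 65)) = 110808 * sqrt(6) / 65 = 4175.74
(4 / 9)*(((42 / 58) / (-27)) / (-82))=14 / 96309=0.00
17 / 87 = 0.20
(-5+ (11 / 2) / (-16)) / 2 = -171 / 64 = -2.67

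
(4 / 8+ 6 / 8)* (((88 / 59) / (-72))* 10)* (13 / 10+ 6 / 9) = -55 / 108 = -0.51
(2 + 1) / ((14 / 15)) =45 / 14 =3.21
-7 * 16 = -112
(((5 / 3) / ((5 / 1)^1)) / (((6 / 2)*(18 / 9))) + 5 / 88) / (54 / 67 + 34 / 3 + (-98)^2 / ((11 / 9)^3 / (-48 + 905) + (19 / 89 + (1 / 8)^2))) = 700979648069 / 259154852069429184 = 0.00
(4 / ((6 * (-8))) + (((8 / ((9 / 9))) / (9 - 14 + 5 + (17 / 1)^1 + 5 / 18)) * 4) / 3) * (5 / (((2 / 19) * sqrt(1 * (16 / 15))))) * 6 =189335 * sqrt(15) / 4976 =147.37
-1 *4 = -4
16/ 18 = 8/ 9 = 0.89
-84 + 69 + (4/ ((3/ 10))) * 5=155/ 3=51.67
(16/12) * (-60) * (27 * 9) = -19440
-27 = -27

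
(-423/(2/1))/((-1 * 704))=423/1408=0.30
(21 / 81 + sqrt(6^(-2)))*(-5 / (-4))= 115 / 216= 0.53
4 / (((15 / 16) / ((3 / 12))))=1.07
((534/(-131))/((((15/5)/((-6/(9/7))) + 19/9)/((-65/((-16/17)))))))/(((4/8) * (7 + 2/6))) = -11152323/213268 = -52.29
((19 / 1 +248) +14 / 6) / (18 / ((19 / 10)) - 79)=-15352 / 3963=-3.87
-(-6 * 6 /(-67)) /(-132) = 3 /737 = 0.00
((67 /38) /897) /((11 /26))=67 /14421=0.00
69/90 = 23/30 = 0.77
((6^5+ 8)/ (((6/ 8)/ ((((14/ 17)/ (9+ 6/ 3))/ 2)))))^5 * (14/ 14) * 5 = 2459089284384766619193180160/ 55566661698801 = 44254760124231.61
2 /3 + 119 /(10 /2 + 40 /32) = 1478 /75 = 19.71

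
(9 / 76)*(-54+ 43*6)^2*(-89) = -8333604 / 19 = -438610.74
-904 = -904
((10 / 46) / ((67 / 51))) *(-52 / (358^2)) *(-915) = 3033225 / 49375181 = 0.06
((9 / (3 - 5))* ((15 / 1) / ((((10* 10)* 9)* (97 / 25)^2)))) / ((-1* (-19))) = -375 / 1430168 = -0.00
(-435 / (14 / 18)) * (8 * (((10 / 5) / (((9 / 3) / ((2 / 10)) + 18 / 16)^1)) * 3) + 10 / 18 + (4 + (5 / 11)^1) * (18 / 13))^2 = -52624.62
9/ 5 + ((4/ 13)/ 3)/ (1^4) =1.90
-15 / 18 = -5 / 6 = -0.83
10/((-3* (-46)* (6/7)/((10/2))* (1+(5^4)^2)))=175/161719164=0.00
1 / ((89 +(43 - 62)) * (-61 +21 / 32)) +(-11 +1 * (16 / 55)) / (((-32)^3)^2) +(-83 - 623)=-563569809551883177 / 798257252925440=-706.00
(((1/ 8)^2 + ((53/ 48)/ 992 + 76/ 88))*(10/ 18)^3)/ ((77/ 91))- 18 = -74853557017/ 4200159744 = -17.82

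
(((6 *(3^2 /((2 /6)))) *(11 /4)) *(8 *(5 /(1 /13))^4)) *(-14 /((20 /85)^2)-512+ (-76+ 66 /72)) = -106875672564375 /2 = -53437836282187.50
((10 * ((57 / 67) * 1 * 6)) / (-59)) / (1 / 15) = -12.98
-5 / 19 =-0.26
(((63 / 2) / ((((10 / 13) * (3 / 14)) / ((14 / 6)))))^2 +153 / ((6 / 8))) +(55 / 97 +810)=1938461357 / 9700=199841.38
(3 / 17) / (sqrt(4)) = 3 / 34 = 0.09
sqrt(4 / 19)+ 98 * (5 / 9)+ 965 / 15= 2 * sqrt(19) / 19+ 1069 / 9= 119.24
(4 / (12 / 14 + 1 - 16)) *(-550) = 1400 / 9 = 155.56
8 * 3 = 24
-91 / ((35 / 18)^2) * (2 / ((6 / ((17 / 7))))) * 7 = -23868 / 175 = -136.39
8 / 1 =8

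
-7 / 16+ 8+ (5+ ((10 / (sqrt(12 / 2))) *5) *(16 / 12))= 201 / 16+ 100 *sqrt(6) / 9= 39.78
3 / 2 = 1.50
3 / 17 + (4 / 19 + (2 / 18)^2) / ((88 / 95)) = 50539 / 121176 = 0.42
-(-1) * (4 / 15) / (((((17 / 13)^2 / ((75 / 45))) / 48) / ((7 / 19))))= 75712 / 16473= 4.60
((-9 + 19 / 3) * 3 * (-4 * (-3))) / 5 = -96 / 5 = -19.20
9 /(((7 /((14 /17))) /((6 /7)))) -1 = -11 /119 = -0.09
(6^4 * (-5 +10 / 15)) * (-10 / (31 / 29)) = 52536.77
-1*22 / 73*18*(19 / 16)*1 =-1881 / 292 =-6.44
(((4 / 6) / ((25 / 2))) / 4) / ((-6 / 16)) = -8 / 225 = -0.04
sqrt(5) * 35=35 * sqrt(5)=78.26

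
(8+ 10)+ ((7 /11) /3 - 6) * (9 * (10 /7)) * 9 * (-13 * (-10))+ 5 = -6702329 /77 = -87043.23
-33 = -33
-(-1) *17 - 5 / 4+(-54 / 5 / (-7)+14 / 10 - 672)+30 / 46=-2101549 / 3220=-652.65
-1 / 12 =-0.08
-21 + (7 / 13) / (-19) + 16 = -1242 / 247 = -5.03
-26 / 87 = -0.30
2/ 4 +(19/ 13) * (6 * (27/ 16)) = 1591/ 104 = 15.30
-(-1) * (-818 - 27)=-845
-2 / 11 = -0.18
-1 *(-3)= 3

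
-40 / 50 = -4 / 5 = -0.80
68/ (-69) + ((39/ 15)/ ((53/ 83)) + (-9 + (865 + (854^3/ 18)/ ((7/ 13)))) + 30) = 3525077319683/ 54855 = 64261732.20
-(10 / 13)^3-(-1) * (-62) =-137214 / 2197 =-62.46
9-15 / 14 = 111 / 14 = 7.93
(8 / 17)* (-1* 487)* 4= -15584 / 17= -916.71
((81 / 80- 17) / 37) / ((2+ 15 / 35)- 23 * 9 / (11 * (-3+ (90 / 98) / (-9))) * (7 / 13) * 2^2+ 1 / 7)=-24325301 / 880332120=-0.03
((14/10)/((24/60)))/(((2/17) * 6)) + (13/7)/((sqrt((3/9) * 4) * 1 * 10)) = 13 * sqrt(3)/140 + 119/24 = 5.12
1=1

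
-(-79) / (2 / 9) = 711 / 2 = 355.50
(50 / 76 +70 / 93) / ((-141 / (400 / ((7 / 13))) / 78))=-336986000 / 581343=-579.67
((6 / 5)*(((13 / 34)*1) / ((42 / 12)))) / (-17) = -78 / 10115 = -0.01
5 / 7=0.71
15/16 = 0.94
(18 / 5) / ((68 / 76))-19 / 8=1121 / 680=1.65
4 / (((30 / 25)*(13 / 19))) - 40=-1370 / 39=-35.13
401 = 401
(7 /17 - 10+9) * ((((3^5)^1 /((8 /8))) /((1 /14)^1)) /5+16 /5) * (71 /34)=-242678 /289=-839.72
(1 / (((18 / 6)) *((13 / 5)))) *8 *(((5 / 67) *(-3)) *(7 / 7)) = -200 / 871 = -0.23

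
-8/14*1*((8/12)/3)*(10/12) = -20/189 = -0.11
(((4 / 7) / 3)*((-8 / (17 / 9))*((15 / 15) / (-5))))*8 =1.29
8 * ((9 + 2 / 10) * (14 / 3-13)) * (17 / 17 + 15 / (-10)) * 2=1840 / 3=613.33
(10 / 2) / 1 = 5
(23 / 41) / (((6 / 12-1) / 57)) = -2622 / 41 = -63.95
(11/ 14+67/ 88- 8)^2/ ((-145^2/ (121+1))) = -38553525/ 159561248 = -0.24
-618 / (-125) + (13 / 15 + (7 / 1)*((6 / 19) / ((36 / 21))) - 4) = 44177 / 14250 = 3.10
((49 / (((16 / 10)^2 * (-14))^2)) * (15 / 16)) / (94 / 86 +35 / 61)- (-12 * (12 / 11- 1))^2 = -162062008167 / 138677321728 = -1.17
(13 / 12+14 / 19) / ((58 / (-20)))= -2075 / 3306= -0.63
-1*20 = -20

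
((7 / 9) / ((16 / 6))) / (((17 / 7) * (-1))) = -49 / 408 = -0.12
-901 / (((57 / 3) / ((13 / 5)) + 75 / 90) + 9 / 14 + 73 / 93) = -94.16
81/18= 9/2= 4.50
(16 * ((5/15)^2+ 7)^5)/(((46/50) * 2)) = 214748364800/1358127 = 158120.97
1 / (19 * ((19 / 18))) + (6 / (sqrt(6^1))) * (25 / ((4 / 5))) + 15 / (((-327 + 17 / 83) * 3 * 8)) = 3756041 / 78334112 + 125 * sqrt(6) / 4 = 76.59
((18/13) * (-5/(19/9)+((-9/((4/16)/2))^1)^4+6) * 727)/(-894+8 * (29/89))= -297338107095891/9797749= -30347593.83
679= 679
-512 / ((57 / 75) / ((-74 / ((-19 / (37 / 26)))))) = -17523200 / 4693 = -3733.90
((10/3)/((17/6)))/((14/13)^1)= 130/119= 1.09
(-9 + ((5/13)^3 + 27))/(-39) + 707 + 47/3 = 20626859/28561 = 722.20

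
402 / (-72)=-67 / 12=-5.58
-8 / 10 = -4 / 5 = -0.80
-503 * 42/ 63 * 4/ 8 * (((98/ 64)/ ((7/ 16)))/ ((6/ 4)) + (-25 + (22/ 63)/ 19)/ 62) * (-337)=24284654393/ 222642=109074.90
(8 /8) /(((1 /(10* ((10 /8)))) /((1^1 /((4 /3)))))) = 75 /8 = 9.38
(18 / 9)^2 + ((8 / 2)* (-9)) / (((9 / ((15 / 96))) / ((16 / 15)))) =3.33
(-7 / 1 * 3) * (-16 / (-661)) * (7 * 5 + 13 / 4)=-12852 / 661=-19.44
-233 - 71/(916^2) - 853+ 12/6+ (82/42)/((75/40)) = -286228873757/264302640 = -1082.96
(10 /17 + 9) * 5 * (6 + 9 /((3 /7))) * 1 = 22005 /17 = 1294.41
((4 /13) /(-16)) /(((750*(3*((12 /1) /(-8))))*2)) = 1 /351000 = 0.00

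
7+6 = 13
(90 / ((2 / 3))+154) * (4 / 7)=1156 / 7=165.14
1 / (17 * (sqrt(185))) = sqrt(185) / 3145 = 0.00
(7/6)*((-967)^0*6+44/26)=350/39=8.97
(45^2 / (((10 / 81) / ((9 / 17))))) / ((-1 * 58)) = -295245 / 1972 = -149.72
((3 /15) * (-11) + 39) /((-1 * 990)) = -92 /2475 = -0.04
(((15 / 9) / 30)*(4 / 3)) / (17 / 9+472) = 2 / 12795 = 0.00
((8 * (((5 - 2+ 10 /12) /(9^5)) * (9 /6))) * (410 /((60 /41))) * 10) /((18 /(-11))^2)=23391115 /28697814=0.82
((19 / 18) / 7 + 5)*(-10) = -3245 / 63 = -51.51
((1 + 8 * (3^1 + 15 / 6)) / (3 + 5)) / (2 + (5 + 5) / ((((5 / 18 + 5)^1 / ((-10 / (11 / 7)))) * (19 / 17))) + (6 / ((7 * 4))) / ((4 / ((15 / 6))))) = -2501730 / 3849011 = -0.65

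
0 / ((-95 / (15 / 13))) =0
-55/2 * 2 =-55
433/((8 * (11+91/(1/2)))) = 433/1544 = 0.28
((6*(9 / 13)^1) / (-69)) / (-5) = 18 / 1495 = 0.01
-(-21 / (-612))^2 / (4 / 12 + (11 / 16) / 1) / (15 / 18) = -2 / 1445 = -0.00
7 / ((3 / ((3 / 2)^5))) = 567 / 32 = 17.72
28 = 28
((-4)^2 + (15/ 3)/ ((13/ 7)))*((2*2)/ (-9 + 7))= -486/ 13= -37.38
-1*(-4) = 4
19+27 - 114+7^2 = -19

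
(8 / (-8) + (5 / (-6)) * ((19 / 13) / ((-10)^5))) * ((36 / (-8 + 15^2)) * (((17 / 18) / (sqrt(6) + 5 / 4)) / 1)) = 26519677 / 600873000 - 26519677 * sqrt(6) / 751091250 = -0.04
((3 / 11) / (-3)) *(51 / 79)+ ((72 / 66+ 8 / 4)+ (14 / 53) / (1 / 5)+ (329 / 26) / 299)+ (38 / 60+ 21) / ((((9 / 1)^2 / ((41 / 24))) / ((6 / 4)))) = 35356815781351 / 6960435973920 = 5.08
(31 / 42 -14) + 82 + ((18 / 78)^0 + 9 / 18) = 1475 / 21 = 70.24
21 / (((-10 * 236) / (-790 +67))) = 15183 / 2360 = 6.43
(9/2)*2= 9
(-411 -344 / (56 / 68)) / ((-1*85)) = 5801 / 595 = 9.75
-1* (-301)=301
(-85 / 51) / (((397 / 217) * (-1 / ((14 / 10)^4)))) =521017 / 148875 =3.50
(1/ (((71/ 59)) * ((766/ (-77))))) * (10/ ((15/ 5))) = -22715/ 81579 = -0.28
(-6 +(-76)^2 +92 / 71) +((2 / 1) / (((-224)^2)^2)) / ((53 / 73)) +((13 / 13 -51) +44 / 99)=243930969185236535 / 42632304132096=5721.74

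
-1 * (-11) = 11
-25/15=-5/3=-1.67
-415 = -415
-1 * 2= -2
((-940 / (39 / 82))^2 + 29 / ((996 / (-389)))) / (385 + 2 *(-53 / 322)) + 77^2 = 502997964583429 / 31273925904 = 16083.62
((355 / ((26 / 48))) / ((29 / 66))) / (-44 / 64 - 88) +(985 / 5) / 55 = -11801633 / 891605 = -13.24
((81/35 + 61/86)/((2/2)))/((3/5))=9101/1806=5.04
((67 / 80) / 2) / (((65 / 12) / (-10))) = -201 / 260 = -0.77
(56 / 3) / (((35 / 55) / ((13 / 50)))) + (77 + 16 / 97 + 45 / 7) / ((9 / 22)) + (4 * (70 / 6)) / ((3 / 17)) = 72783664 / 152775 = 476.41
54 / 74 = 27 / 37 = 0.73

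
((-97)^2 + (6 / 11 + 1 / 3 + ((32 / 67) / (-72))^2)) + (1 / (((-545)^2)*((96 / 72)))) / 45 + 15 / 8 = 447250530973801091 / 47520423819000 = 9411.75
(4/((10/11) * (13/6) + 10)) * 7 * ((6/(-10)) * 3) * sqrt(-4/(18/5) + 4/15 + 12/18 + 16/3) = -5544 * sqrt(290)/9875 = -9.56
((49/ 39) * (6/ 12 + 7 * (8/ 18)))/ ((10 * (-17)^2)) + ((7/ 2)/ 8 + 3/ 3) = 1.44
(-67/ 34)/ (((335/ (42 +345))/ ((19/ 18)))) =-817/ 340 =-2.40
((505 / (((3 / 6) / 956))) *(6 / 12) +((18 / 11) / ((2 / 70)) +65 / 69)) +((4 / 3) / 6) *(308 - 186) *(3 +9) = 366721133 / 759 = 483163.55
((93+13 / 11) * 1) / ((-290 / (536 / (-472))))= 34706 / 94105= 0.37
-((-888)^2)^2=-621801639936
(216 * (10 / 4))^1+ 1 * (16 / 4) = 544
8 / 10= 4 / 5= 0.80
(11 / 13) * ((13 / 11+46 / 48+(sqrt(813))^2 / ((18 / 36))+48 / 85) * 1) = 36548137 / 26520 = 1378.13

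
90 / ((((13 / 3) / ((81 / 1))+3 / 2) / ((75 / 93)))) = 218700 / 4681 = 46.72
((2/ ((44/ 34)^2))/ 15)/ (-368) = -289/ 1335840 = -0.00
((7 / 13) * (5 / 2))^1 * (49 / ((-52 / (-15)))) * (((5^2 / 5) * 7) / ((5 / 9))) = 1620675 / 1352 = 1198.72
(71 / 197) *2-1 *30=-5768 / 197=-29.28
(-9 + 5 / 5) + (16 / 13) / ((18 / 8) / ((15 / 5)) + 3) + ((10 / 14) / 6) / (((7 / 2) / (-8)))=-75904 / 9555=-7.94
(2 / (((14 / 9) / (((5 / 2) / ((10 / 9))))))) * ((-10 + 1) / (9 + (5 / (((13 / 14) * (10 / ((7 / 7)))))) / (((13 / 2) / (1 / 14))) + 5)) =-13689 / 7364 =-1.86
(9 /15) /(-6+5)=-3 /5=-0.60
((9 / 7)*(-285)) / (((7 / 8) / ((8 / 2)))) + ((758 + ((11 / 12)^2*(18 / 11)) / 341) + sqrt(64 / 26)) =-11144575 / 12152 + 4*sqrt(26) / 13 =-915.53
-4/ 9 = -0.44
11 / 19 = 0.58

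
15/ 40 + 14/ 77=0.56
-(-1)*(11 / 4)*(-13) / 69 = -143 / 276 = -0.52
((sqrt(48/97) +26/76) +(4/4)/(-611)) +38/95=4 * sqrt(291)/97 +85961/116090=1.44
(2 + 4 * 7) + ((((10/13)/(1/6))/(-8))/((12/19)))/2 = 6145/208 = 29.54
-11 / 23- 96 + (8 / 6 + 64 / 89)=-579869 / 6141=-94.43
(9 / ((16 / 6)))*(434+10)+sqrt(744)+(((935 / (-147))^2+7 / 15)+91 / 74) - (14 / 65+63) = 1504.71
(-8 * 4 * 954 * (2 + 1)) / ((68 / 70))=-1602720 / 17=-94277.65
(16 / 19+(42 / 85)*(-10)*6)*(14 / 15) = -130256 / 4845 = -26.88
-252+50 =-202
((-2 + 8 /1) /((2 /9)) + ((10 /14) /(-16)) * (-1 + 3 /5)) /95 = 1513 /5320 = 0.28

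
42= 42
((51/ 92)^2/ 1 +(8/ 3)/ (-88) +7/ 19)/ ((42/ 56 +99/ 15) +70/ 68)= 291141575/ 3779859468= 0.08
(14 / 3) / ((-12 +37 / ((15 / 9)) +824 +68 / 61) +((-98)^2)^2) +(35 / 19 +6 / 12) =7511373297077 / 3207103136214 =2.34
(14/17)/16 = 7/136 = 0.05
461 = 461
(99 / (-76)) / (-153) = 11 / 1292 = 0.01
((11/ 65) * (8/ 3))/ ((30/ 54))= 264/ 325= 0.81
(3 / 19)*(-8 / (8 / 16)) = -2.53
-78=-78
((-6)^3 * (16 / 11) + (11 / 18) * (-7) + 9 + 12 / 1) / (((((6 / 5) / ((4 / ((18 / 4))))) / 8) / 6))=-9423520 / 891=-10576.34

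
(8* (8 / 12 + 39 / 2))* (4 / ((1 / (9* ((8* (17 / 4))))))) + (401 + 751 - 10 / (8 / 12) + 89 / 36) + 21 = 7150769 / 36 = 198632.47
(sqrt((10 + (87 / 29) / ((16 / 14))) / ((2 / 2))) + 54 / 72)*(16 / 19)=12 / 19 + 4*sqrt(202) / 19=3.62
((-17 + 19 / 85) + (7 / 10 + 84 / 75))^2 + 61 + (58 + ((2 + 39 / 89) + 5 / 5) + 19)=23479042841 / 64302500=365.13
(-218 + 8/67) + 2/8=-58325/268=-217.63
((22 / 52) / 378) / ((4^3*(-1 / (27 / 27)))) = -11 / 628992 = -0.00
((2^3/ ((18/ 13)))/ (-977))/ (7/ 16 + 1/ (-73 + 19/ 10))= -0.01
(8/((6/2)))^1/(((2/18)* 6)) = 4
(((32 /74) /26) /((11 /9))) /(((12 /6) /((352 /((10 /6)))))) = 1.44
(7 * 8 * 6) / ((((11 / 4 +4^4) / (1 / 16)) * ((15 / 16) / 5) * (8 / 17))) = 952 / 1035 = 0.92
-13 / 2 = -6.50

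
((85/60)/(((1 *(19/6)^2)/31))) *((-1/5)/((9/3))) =-527/1805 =-0.29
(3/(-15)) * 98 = -19.60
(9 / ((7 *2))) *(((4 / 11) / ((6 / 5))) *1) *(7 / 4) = 15 / 44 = 0.34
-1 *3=-3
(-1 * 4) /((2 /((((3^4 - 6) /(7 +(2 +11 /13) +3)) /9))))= -1.30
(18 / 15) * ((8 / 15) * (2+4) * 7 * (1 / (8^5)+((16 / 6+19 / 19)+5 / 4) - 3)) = 1318933 / 25600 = 51.52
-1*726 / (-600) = 121 / 100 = 1.21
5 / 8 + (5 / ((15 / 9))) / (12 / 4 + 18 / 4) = 41 / 40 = 1.02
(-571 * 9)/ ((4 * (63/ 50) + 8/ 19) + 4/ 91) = -74044425/ 79318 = -933.51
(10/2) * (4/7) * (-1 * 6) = -120/7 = -17.14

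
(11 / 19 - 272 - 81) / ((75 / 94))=-209808 / 475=-441.70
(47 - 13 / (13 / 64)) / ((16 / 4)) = -17 / 4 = -4.25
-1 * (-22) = 22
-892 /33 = -27.03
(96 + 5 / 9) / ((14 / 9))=869 / 14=62.07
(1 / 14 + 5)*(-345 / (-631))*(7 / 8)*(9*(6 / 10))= 132273 / 10096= 13.10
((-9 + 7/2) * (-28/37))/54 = 77/999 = 0.08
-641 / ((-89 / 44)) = 28204 / 89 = 316.90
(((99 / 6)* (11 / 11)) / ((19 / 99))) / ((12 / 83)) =90387 / 152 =594.65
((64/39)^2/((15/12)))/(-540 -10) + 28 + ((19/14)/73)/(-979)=484146845699/17293389750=28.00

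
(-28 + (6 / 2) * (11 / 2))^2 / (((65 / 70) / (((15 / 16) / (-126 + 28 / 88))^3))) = -19010673 / 321603423232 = -0.00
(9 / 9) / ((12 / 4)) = 1 / 3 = 0.33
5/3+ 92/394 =1123/591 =1.90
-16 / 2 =-8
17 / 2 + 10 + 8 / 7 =275 / 14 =19.64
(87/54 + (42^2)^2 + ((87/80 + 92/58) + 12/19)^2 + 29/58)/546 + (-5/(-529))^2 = 2175394233592737119503/381708321430924800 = 5699.10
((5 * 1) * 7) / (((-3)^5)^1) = -35 / 243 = -0.14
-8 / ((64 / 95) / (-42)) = 498.75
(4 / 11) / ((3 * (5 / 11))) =4 / 15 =0.27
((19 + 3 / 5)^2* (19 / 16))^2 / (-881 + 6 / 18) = -6243279483 / 26420000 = -236.31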